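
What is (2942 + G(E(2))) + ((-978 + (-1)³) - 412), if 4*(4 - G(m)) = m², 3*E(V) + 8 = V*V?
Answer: 13991/9 ≈ 1554.6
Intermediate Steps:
E(V) = -8/3 + V²/3 (E(V) = -8/3 + (V*V)/3 = -8/3 + V²/3)
G(m) = 4 - m²/4
(2942 + G(E(2))) + ((-978 + (-1)³) - 412) = (2942 + (4 - (-8/3 + (⅓)*2²)²/4)) + ((-978 + (-1)³) - 412) = (2942 + (4 - (-8/3 + (⅓)*4)²/4)) + ((-978 - 1) - 412) = (2942 + (4 - (-8/3 + 4/3)²/4)) + (-979 - 412) = (2942 + (4 - (-4/3)²/4)) - 1391 = (2942 + (4 - ¼*16/9)) - 1391 = (2942 + (4 - 4/9)) - 1391 = (2942 + 32/9) - 1391 = 26510/9 - 1391 = 13991/9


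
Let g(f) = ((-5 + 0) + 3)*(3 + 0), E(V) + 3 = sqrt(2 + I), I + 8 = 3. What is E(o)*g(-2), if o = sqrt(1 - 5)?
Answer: 18 - 6*I*sqrt(3) ≈ 18.0 - 10.392*I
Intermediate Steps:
I = -5 (I = -8 + 3 = -5)
o = 2*I (o = sqrt(-4) = 2*I ≈ 2.0*I)
E(V) = -3 + I*sqrt(3) (E(V) = -3 + sqrt(2 - 5) = -3 + sqrt(-3) = -3 + I*sqrt(3))
g(f) = -6 (g(f) = (-5 + 3)*3 = -2*3 = -6)
E(o)*g(-2) = (-3 + I*sqrt(3))*(-6) = 18 - 6*I*sqrt(3)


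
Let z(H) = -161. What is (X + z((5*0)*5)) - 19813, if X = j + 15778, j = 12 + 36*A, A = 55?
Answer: -2204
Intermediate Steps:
j = 1992 (j = 12 + 36*55 = 12 + 1980 = 1992)
X = 17770 (X = 1992 + 15778 = 17770)
(X + z((5*0)*5)) - 19813 = (17770 - 161) - 19813 = 17609 - 19813 = -2204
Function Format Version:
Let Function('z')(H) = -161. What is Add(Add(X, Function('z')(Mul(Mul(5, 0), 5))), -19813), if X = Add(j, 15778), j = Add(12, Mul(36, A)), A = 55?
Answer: -2204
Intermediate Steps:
j = 1992 (j = Add(12, Mul(36, 55)) = Add(12, 1980) = 1992)
X = 17770 (X = Add(1992, 15778) = 17770)
Add(Add(X, Function('z')(Mul(Mul(5, 0), 5))), -19813) = Add(Add(17770, -161), -19813) = Add(17609, -19813) = -2204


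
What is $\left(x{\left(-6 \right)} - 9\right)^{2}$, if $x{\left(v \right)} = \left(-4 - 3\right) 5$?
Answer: $1936$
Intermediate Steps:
$x{\left(v \right)} = -35$ ($x{\left(v \right)} = \left(-7\right) 5 = -35$)
$\left(x{\left(-6 \right)} - 9\right)^{2} = \left(-35 - 9\right)^{2} = \left(-44\right)^{2} = 1936$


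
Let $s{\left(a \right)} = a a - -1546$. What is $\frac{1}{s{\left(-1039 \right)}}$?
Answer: $\frac{1}{1081067} \approx 9.2501 \cdot 10^{-7}$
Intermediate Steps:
$s{\left(a \right)} = 1546 + a^{2}$ ($s{\left(a \right)} = a^{2} + 1546 = 1546 + a^{2}$)
$\frac{1}{s{\left(-1039 \right)}} = \frac{1}{1546 + \left(-1039\right)^{2}} = \frac{1}{1546 + 1079521} = \frac{1}{1081067}$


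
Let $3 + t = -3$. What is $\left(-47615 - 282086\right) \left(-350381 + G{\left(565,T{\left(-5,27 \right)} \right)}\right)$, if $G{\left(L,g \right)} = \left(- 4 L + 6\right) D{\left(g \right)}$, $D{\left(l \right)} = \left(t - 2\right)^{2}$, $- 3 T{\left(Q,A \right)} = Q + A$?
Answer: $163082313537$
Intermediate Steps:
$t = -6$ ($t = -3 - 3 = -6$)
$T{\left(Q,A \right)} = - \frac{A}{3} - \frac{Q}{3}$ ($T{\left(Q,A \right)} = - \frac{Q + A}{3} = - \frac{A + Q}{3} = - \frac{A}{3} - \frac{Q}{3}$)
$D{\left(l \right)} = 64$ ($D{\left(l \right)} = \left(-6 - 2\right)^{2} = \left(-8\right)^{2} = 64$)
$G{\left(L,g \right)} = 384 - 256 L$ ($G{\left(L,g \right)} = \left(- 4 L + 6\right) 64 = \left(6 - 4 L\right) 64 = 384 - 256 L$)
$\left(-47615 - 282086\right) \left(-350381 + G{\left(565,T{\left(-5,27 \right)} \right)}\right) = \left(-47615 - 282086\right) \left(-350381 + \left(384 - 144640\right)\right) = - 329701 \left(-350381 + \left(384 - 144640\right)\right) = - 329701 \left(-350381 - 144256\right) = \left(-329701\right) \left(-494637\right) = 163082313537$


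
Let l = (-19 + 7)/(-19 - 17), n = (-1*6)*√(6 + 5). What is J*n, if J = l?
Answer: -2*√11 ≈ -6.6332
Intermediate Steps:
n = -6*√11 ≈ -19.900
l = ⅓ (l = -12/(-36) = -12*(-1/36) = ⅓ ≈ 0.33333)
J = ⅓ ≈ 0.33333
J*n = (-6*√11)/3 = -2*√11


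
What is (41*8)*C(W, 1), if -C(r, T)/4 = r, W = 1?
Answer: -1312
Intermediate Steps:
C(r, T) = -4*r
(41*8)*C(W, 1) = (41*8)*(-4*1) = 328*(-4) = -1312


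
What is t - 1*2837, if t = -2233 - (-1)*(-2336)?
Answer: -7406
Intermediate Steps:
t = -4569 (t = -2233 - 1*2336 = -2233 - 2336 = -4569)
t - 1*2837 = -4569 - 1*2837 = -4569 - 2837 = -7406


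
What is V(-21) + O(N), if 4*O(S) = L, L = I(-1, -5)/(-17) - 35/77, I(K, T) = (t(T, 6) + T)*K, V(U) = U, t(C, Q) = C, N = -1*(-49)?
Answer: -15903/748 ≈ -21.261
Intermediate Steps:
N = 49
I(K, T) = 2*K*T (I(K, T) = (T + T)*K = (2*T)*K = 2*K*T)
L = -195/187 (L = (2*(-1)*(-5))/(-17) - 35/77 = 10*(-1/17) - 35*1/77 = -10/17 - 5/11 = -195/187 ≈ -1.0428)
O(S) = -195/748 (O(S) = (1/4)*(-195/187) = -195/748)
V(-21) + O(N) = -21 - 195/748 = -15903/748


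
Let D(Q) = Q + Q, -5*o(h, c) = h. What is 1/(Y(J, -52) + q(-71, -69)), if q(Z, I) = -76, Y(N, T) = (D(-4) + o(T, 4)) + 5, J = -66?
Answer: -5/343 ≈ -0.014577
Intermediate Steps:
o(h, c) = -h/5
D(Q) = 2*Q
Y(N, T) = -3 - T/5 (Y(N, T) = (2*(-4) - T/5) + 5 = (-8 - T/5) + 5 = -3 - T/5)
1/(Y(J, -52) + q(-71, -69)) = 1/((-3 - ⅕*(-52)) - 76) = 1/((-3 + 52/5) - 76) = 1/(37/5 - 76) = 1/(-343/5) = -5/343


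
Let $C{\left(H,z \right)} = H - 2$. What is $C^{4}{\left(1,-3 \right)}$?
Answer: $1$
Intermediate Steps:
$C{\left(H,z \right)} = -2 + H$ ($C{\left(H,z \right)} = H - 2 = -2 + H$)
$C^{4}{\left(1,-3 \right)} = \left(-2 + 1\right)^{4} = \left(-1\right)^{4} = 1$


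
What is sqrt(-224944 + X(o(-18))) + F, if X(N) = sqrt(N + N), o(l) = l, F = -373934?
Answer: -373934 + sqrt(-224944 + 6*I) ≈ -3.7393e+5 + 474.28*I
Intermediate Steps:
X(N) = sqrt(2)*sqrt(N) (X(N) = sqrt(2*N) = sqrt(2)*sqrt(N))
sqrt(-224944 + X(o(-18))) + F = sqrt(-224944 + sqrt(2)*sqrt(-18)) - 373934 = sqrt(-224944 + sqrt(2)*(3*I*sqrt(2))) - 373934 = sqrt(-224944 + 6*I) - 373934 = -373934 + sqrt(-224944 + 6*I)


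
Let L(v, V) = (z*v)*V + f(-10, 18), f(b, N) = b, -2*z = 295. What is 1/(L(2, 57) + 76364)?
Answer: 1/59539 ≈ 1.6796e-5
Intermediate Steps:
z = -295/2 (z = -½*295 = -295/2 ≈ -147.50)
L(v, V) = -10 - 295*V*v/2 (L(v, V) = (-295*v/2)*V - 10 = -295*V*v/2 - 10 = -10 - 295*V*v/2)
1/(L(2, 57) + 76364) = 1/((-10 - 295/2*57*2) + 76364) = 1/((-10 - 16815) + 76364) = 1/(-16825 + 76364) = 1/59539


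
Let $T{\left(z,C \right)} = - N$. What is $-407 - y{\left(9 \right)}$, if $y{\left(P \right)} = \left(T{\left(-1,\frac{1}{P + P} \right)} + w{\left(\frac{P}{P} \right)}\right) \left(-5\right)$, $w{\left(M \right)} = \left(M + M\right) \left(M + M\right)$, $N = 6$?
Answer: $-417$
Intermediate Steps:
$w{\left(M \right)} = 4 M^{2}$ ($w{\left(M \right)} = 2 M 2 M = 4 M^{2}$)
$T{\left(z,C \right)} = -6$ ($T{\left(z,C \right)} = \left(-1\right) 6 = -6$)
$y{\left(P \right)} = 10$ ($y{\left(P \right)} = \left(-6 + 4 \left(\frac{P}{P}\right)^{2}\right) \left(-5\right) = \left(-6 + 4 \cdot 1^{2}\right) \left(-5\right) = \left(-6 + 4 \cdot 1\right) \left(-5\right) = \left(-6 + 4\right) \left(-5\right) = \left(-2\right) \left(-5\right) = 10$)
$-407 - y{\left(9 \right)} = -407 - 10 = -417$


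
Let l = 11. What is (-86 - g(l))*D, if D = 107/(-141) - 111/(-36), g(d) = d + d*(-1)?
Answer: -18791/94 ≈ -199.90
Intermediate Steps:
g(d) = 0 (g(d) = d - d = 0)
D = 437/188 (D = 107*(-1/141) - 111*(-1/36) = -107/141 + 37/12 = 437/188 ≈ 2.3245)
(-86 - g(l))*D = (-86 - 1*0)*(437/188) = (-86 + 0)*(437/188) = -86*437/188 = -18791/94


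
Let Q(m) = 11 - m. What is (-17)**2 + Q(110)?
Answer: 190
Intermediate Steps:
(-17)**2 + Q(110) = (-17)**2 + (11 - 1*110) = 289 + (11 - 110) = 289 - 99 = 190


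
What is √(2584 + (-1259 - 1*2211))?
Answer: I*√886 ≈ 29.766*I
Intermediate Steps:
√(2584 + (-1259 - 1*2211)) = √(2584 + (-1259 - 2211)) = √(2584 - 3470) = √(-886) = I*√886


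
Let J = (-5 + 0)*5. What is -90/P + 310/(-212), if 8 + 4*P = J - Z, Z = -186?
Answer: -6875/1802 ≈ -3.8152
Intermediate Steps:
J = -25 (J = -5*5 = -25)
P = 153/4 (P = -2 + (-25 - 1*(-186))/4 = -2 + (-25 + 186)/4 = -2 + (¼)*161 = -2 + 161/4 = 153/4 ≈ 38.250)
-90/P + 310/(-212) = -90/153/4 + 310/(-212) = -90*4/153 + 310*(-1/212) = -40/17 - 155/106 = -6875/1802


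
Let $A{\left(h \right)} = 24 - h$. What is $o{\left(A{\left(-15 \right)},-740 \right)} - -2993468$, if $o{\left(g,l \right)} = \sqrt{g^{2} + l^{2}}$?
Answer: $2993468 + \sqrt{549121} \approx 2.9942 \cdot 10^{6}$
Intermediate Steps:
$o{\left(A{\left(-15 \right)},-740 \right)} - -2993468 = \sqrt{\left(24 - -15\right)^{2} + \left(-740\right)^{2}} - -2993468 = \sqrt{\left(24 + 15\right)^{2} + 547600} + 2993468 = \sqrt{39^{2} + 547600} + 2993468 = \sqrt{1521 + 547600} + 2993468 = \sqrt{549121} + 2993468 = 2993468 + \sqrt{549121}$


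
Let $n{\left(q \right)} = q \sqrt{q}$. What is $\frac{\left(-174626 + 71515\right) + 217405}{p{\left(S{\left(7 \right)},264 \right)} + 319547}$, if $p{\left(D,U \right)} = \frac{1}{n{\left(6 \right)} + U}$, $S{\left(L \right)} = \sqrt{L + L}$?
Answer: $\frac{2537569768928256}{7094622785042137} + \frac{685764 \sqrt{6}}{7094622785042137} \approx 0.35768$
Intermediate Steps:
$S{\left(L \right)} = \sqrt{2} \sqrt{L}$ ($S{\left(L \right)} = \sqrt{2 L} = \sqrt{2} \sqrt{L}$)
$n{\left(q \right)} = q^{\frac{3}{2}}$
$p{\left(D,U \right)} = \frac{1}{U + 6 \sqrt{6}}$ ($p{\left(D,U \right)} = \frac{1}{6^{\frac{3}{2}} + U} = \frac{1}{6 \sqrt{6} + U} = \frac{1}{U + 6 \sqrt{6}}$)
$\frac{\left(-174626 + 71515\right) + 217405}{p{\left(S{\left(7 \right)},264 \right)} + 319547} = \frac{\left(-174626 + 71515\right) + 217405}{\frac{1}{264 + 6 \sqrt{6}} + 319547} = \frac{-103111 + 217405}{319547 + \frac{1}{264 + 6 \sqrt{6}}} = \frac{114294}{319547 + \frac{1}{264 + 6 \sqrt{6}}}$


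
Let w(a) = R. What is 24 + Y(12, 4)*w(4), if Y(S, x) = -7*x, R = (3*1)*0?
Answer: 24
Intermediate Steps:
R = 0 (R = 3*0 = 0)
w(a) = 0
24 + Y(12, 4)*w(4) = 24 - 7*4*0 = 24 - 28*0 = 24 + 0 = 24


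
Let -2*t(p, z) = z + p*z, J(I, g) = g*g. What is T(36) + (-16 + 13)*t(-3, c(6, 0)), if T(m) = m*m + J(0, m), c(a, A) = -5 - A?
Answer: 2607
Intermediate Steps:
J(I, g) = g²
T(m) = 2*m² (T(m) = m*m + m² = m² + m² = 2*m²)
t(p, z) = -z/2 - p*z/2 (t(p, z) = -(z + p*z)/2 = -z/2 - p*z/2)
T(36) + (-16 + 13)*t(-3, c(6, 0)) = 2*36² + (-16 + 13)*(-(-5 - 1*0)*(1 - 3)/2) = 2*1296 - (-3)*(-5 + 0)*(-2)/2 = 2592 - (-3)*(-5)*(-2)/2 = 2592 - 3*(-5) = 2592 + 15 = 2607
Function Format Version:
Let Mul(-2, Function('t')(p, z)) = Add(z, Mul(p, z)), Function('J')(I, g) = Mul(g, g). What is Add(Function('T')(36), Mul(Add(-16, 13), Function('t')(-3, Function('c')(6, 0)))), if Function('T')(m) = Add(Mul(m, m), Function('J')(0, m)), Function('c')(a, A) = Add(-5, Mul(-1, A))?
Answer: 2607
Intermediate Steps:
Function('J')(I, g) = Pow(g, 2)
Function('T')(m) = Mul(2, Pow(m, 2)) (Function('T')(m) = Add(Mul(m, m), Pow(m, 2)) = Add(Pow(m, 2), Pow(m, 2)) = Mul(2, Pow(m, 2)))
Function('t')(p, z) = Add(Mul(Rational(-1, 2), z), Mul(Rational(-1, 2), p, z)) (Function('t')(p, z) = Mul(Rational(-1, 2), Add(z, Mul(p, z))) = Add(Mul(Rational(-1, 2), z), Mul(Rational(-1, 2), p, z)))
Add(Function('T')(36), Mul(Add(-16, 13), Function('t')(-3, Function('c')(6, 0)))) = Add(Mul(2, Pow(36, 2)), Mul(Add(-16, 13), Mul(Rational(-1, 2), Add(-5, Mul(-1, 0)), Add(1, -3)))) = Add(Mul(2, 1296), Mul(-3, Mul(Rational(-1, 2), Add(-5, 0), -2))) = Add(2592, Mul(-3, Mul(Rational(-1, 2), -5, -2))) = Add(2592, Mul(-3, -5)) = Add(2592, 15) = 2607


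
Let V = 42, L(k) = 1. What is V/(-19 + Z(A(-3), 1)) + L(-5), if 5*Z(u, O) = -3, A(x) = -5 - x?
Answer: -8/7 ≈ -1.1429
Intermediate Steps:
Z(u, O) = -⅗ (Z(u, O) = (⅕)*(-3) = -⅗)
V/(-19 + Z(A(-3), 1)) + L(-5) = 42/(-19 - ⅗) + 1 = 42/(-98/5) + 1 = -5/98*42 + 1 = -15/7 + 1 = -8/7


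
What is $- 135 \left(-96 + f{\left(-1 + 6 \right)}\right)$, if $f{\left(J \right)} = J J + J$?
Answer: $8910$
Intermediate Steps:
$f{\left(J \right)} = J + J^{2}$ ($f{\left(J \right)} = J^{2} + J = J + J^{2}$)
$- 135 \left(-96 + f{\left(-1 + 6 \right)}\right) = - 135 \left(-96 + \left(-1 + 6\right) \left(1 + \left(-1 + 6\right)\right)\right) = - 135 \left(-96 + 5 \left(1 + 5\right)\right) = - 135 \left(-96 + 5 \cdot 6\right) = - 135 \left(-96 + 30\right) = \left(-135\right) \left(-66\right) = 8910$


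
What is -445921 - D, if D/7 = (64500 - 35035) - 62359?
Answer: -215663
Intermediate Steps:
D = -230258 (D = 7*((64500 - 35035) - 62359) = 7*(29465 - 62359) = 7*(-32894) = -230258)
-445921 - D = -445921 - 1*(-230258) = -445921 + 230258 = -215663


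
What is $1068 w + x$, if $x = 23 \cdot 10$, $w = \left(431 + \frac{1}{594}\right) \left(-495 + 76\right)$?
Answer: $- \frac{19094087960}{99} \approx -1.9287 \cdot 10^{8}$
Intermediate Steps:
$w = - \frac{107270285}{594}$ ($w = \left(431 + \frac{1}{594}\right) \left(-419\right) = \frac{256015}{594} \left(-419\right) = - \frac{107270285}{594} \approx -1.8059 \cdot 10^{5}$)
$x = 230$
$1068 w + x = 1068 \left(- \frac{107270285}{594}\right) + 230 = - \frac{19094110730}{99} + 230 = - \frac{19094087960}{99}$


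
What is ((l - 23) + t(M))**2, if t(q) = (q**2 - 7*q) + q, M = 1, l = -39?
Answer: 4489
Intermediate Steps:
t(q) = q**2 - 6*q
((l - 23) + t(M))**2 = ((-39 - 23) + 1*(-6 + 1))**2 = (-62 + 1*(-5))**2 = (-62 - 5)**2 = (-67)**2 = 4489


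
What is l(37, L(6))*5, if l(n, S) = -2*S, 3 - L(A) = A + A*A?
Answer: 390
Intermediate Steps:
L(A) = 3 - A - A² (L(A) = 3 - (A + A*A) = 3 - (A + A²) = 3 + (-A - A²) = 3 - A - A²)
l(37, L(6))*5 = -2*(3 - 1*6 - 1*6²)*5 = -2*(3 - 6 - 1*36)*5 = -2*(3 - 6 - 36)*5 = -2*(-39)*5 = 78*5 = 390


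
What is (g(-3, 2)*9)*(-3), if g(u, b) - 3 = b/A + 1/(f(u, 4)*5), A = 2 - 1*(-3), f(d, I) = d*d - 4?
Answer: -2322/25 ≈ -92.880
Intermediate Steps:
f(d, I) = -4 + d² (f(d, I) = d² - 4 = -4 + d²)
A = 5 (A = 2 + 3 = 5)
g(u, b) = 3 + b/5 + 1/(5*(-4 + u²)) (g(u, b) = 3 + (b/5 + 1/((-4 + u²)*5)) = 3 + (b*(⅕) + (⅕)/(-4 + u²)) = 3 + (b/5 + 1/(5*(-4 + u²))) = 3 + b/5 + 1/(5*(-4 + u²)))
(g(-3, 2)*9)*(-3) = (((1 + (-4 + (-3)²)*(15 + 2))/(5*(-4 + (-3)²)))*9)*(-3) = (((1 + (-4 + 9)*17)/(5*(-4 + 9)))*9)*(-3) = (((⅕)*(1 + 5*17)/5)*9)*(-3) = (((⅕)*(⅕)*(1 + 85))*9)*(-3) = (((⅕)*(⅕)*86)*9)*(-3) = ((86/25)*9)*(-3) = (774/25)*(-3) = -2322/25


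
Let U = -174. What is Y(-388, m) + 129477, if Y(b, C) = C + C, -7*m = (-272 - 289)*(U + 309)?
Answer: 1057809/7 ≈ 1.5112e+5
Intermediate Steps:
m = 75735/7 (m = -(-272 - 289)*(-174 + 309)/7 = -(-561)*135/7 = -1/7*(-75735) = 75735/7 ≈ 10819.)
Y(b, C) = 2*C
Y(-388, m) + 129477 = 2*(75735/7) + 129477 = 151470/7 + 129477 = 1057809/7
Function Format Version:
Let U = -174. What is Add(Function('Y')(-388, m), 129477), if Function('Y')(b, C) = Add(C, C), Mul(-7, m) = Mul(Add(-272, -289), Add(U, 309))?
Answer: Rational(1057809, 7) ≈ 1.5112e+5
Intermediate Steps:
m = Rational(75735, 7) (m = Mul(Rational(-1, 7), Mul(Add(-272, -289), Add(-174, 309))) = Mul(Rational(-1, 7), Mul(-561, 135)) = Mul(Rational(-1, 7), -75735) = Rational(75735, 7) ≈ 10819.)
Function('Y')(b, C) = Mul(2, C)
Add(Function('Y')(-388, m), 129477) = Add(Mul(2, Rational(75735, 7)), 129477) = Add(Rational(151470, 7), 129477) = Rational(1057809, 7)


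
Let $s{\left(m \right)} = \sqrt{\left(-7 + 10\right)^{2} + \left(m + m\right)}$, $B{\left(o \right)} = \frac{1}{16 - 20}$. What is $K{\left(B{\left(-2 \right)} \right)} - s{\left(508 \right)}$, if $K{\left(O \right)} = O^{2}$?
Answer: $\frac{1}{16} - 5 \sqrt{41} \approx -31.953$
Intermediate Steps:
$B{\left(o \right)} = - \frac{1}{4}$ ($B{\left(o \right)} = \frac{1}{-4} = - \frac{1}{4}$)
$s{\left(m \right)} = \sqrt{9 + 2 m}$ ($s{\left(m \right)} = \sqrt{3^{2} + 2 m} = \sqrt{9 + 2 m}$)
$K{\left(B{\left(-2 \right)} \right)} - s{\left(508 \right)} = \left(- \frac{1}{4}\right)^{2} - \sqrt{9 + 2 \cdot 508} = \frac{1}{16} - \sqrt{9 + 1016} = \frac{1}{16} - \sqrt{1025} = \frac{1}{16} - 5 \sqrt{41}$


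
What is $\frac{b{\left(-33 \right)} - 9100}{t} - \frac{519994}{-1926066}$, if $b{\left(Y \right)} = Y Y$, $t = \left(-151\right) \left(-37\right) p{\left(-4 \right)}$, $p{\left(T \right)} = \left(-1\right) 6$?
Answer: $\frac{1825608533}{3586976914} \approx 0.50896$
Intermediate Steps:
$p{\left(T \right)} = -6$
$t = -33522$ ($t = \left(-151\right) \left(-37\right) \left(-6\right) = 5587 \left(-6\right) = -33522$)
$b{\left(Y \right)} = Y^{2}$
$\frac{b{\left(-33 \right)} - 9100}{t} - \frac{519994}{-1926066} = \frac{\left(-33\right)^{2} - 9100}{-33522} - \frac{519994}{-1926066} = \left(1089 - 9100\right) \left(- \frac{1}{33522}\right) - - \frac{259997}{963033} = \left(-8011\right) \left(- \frac{1}{33522}\right) + \frac{259997}{963033} = \frac{8011}{33522} + \frac{259997}{963033} = \frac{1825608533}{3586976914}$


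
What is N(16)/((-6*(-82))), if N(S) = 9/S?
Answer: 3/2624 ≈ 0.0011433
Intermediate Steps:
N(16)/((-6*(-82))) = (9/16)/((-6*(-82))) = (9*(1/16))/492 = (9/16)*(1/492) = 3/2624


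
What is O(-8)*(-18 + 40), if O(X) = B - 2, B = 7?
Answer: 110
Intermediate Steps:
O(X) = 5 (O(X) = 7 - 2 = 5)
O(-8)*(-18 + 40) = 5*(-18 + 40) = 5*22 = 110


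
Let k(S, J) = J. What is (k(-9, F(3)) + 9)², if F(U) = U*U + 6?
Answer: 576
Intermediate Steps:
F(U) = 6 + U² (F(U) = U² + 6 = 6 + U²)
(k(-9, F(3)) + 9)² = ((6 + 3²) + 9)² = ((6 + 9) + 9)² = (15 + 9)² = 24² = 576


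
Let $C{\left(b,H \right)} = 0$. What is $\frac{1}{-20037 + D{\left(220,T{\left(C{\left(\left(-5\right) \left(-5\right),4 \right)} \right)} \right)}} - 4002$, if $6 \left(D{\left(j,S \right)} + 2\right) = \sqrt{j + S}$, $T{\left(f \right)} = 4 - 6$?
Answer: $- \frac{28926885651240}{7228107269} - \frac{3 \sqrt{218}}{7228107269} \approx -4002.0$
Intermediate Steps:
$T{\left(f \right)} = -2$ ($T{\left(f \right)} = 4 - 6 = -2$)
$D{\left(j,S \right)} = -2 + \frac{\sqrt{S + j}}{6}$ ($D{\left(j,S \right)} = -2 + \frac{\sqrt{j + S}}{6} = -2 + \frac{\sqrt{S + j}}{6}$)
$\frac{1}{-20037 + D{\left(220,T{\left(C{\left(\left(-5\right) \left(-5\right),4 \right)} \right)} \right)}} - 4002 = \frac{1}{-20037 - \left(2 - \frac{\sqrt{-2 + 220}}{6}\right)} - 4002 = \frac{1}{-20037 - \left(2 - \frac{\sqrt{218}}{6}\right)} - 4002 = \frac{1}{-20039 + \frac{\sqrt{218}}{6}} - 4002 = -4002 + \frac{1}{-20039 + \frac{\sqrt{218}}{6}}$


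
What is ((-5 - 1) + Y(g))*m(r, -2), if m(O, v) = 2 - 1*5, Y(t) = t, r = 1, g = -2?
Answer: 24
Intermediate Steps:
m(O, v) = -3 (m(O, v) = 2 - 5 = -3)
((-5 - 1) + Y(g))*m(r, -2) = ((-5 - 1) - 2)*(-3) = (-6 - 2)*(-3) = -8*(-3) = 24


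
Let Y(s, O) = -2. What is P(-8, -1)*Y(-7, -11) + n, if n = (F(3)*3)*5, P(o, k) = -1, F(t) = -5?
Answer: -73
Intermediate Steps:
n = -75 (n = -5*3*5 = -15*5 = -75)
P(-8, -1)*Y(-7, -11) + n = -1*(-2) - 75 = 2 - 75 = -73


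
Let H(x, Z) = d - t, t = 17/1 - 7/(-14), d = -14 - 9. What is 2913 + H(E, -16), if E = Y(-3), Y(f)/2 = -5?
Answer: 5745/2 ≈ 2872.5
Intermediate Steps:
d = -23
Y(f) = -10 (Y(f) = 2*(-5) = -10)
E = -10
t = 35/2 (t = 17*1 - 7*(-1/14) = 17 + 1/2 = 35/2 ≈ 17.500)
H(x, Z) = -81/2 (H(x, Z) = -23 - 1*35/2 = -23 - 35/2 = -81/2)
2913 + H(E, -16) = 2913 - 81/2 = 5745/2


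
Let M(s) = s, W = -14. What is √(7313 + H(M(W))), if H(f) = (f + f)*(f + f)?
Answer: √8097 ≈ 89.983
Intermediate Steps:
H(f) = 4*f² (H(f) = (2*f)*(2*f) = 4*f²)
√(7313 + H(M(W))) = √(7313 + 4*(-14)²) = √(7313 + 4*196) = √(7313 + 784) = √8097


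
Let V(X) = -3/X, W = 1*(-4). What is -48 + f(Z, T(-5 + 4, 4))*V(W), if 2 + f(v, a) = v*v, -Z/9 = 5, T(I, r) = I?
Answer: 5877/4 ≈ 1469.3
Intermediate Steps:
W = -4
Z = -45 (Z = -9*5 = -45)
f(v, a) = -2 + v² (f(v, a) = -2 + v*v = -2 + v²)
-48 + f(Z, T(-5 + 4, 4))*V(W) = -48 + (-2 + (-45)²)*(-3/(-4)) = -48 + (-2 + 2025)*(-3*(-¼)) = -48 + 2023*(¾) = -48 + 6069/4 = 5877/4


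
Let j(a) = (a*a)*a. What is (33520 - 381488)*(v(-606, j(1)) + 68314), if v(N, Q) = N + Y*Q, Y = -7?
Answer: -23557781568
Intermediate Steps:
j(a) = a³ (j(a) = a²*a = a³)
v(N, Q) = N - 7*Q
(33520 - 381488)*(v(-606, j(1)) + 68314) = (33520 - 381488)*((-606 - 7*1³) + 68314) = -347968*((-606 - 7*1) + 68314) = -347968*((-606 - 7) + 68314) = -347968*(-613 + 68314) = -347968*67701 = -23557781568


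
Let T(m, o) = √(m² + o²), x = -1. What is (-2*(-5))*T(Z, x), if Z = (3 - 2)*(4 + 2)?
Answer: 10*√37 ≈ 60.828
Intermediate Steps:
Z = 6 (Z = 1*6 = 6)
(-2*(-5))*T(Z, x) = (-2*(-5))*√(6² + (-1)²) = 10*√(36 + 1) = 10*√37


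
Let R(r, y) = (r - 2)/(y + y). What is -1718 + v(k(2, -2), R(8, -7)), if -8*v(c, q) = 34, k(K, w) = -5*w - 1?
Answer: -6889/4 ≈ -1722.3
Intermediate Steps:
R(r, y) = (-2 + r)/(2*y) (R(r, y) = (-2 + r)/((2*y)) = (-2 + r)*(1/(2*y)) = (-2 + r)/(2*y))
k(K, w) = -1 - 5*w
v(c, q) = -17/4 (v(c, q) = -⅛*34 = -17/4)
-1718 + v(k(2, -2), R(8, -7)) = -1718 - 17/4 = -6889/4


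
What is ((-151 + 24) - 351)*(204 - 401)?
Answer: 94166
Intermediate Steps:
((-151 + 24) - 351)*(204 - 401) = (-127 - 351)*(-197) = -478*(-197) = 94166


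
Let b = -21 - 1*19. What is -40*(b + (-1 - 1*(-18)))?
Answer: 920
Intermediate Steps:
b = -40 (b = -21 - 19 = -40)
-40*(b + (-1 - 1*(-18))) = -40*(-40 + (-1 - 1*(-18))) = -40*(-40 + (-1 + 18)) = -40*(-40 + 17) = -40*(-23) = 920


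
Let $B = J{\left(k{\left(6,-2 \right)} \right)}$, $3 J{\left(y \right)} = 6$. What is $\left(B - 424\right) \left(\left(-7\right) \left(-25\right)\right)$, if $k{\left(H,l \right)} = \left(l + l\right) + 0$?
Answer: $-73850$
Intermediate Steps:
$k{\left(H,l \right)} = 2 l$ ($k{\left(H,l \right)} = 2 l + 0 = 2 l$)
$J{\left(y \right)} = 2$ ($J{\left(y \right)} = \frac{1}{3} \cdot 6 = 2$)
$B = 2$
$\left(B - 424\right) \left(\left(-7\right) \left(-25\right)\right) = \left(2 - 424\right) \left(\left(-7\right) \left(-25\right)\right) = \left(-422\right) 175 = -73850$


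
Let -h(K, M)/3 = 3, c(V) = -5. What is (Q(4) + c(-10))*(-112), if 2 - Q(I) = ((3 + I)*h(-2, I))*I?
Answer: -27888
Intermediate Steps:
h(K, M) = -9 (h(K, M) = -3*3 = -9)
Q(I) = 2 - I*(-27 - 9*I) (Q(I) = 2 - (3 + I)*(-9)*I = 2 - (-27 - 9*I)*I = 2 - I*(-27 - 9*I))
(Q(4) + c(-10))*(-112) = ((2 + 9*4**2 + 27*4) - 5)*(-112) = ((2 + 9*16 + 108) - 5)*(-112) = ((2 + 144 + 108) - 5)*(-112) = (254 - 5)*(-112) = 249*(-112) = -27888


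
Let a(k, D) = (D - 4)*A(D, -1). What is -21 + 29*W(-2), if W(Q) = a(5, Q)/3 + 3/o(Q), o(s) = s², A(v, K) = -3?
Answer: 699/4 ≈ 174.75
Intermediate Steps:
a(k, D) = 12 - 3*D (a(k, D) = (D - 4)*(-3) = (-4 + D)*(-3) = 12 - 3*D)
W(Q) = 4 - Q + 3/Q² (W(Q) = (12 - 3*Q)/3 + 3/(Q²) = (12 - 3*Q)*(⅓) + 3/Q² = (4 - Q) + 3/Q² = 4 - Q + 3/Q²)
-21 + 29*W(-2) = -21 + 29*(4 - 1*(-2) + 3/(-2)²) = -21 + 29*(4 + 2 + 3*(¼)) = -21 + 29*(4 + 2 + ¾) = -21 + 29*(27/4) = -21 + 783/4 = 699/4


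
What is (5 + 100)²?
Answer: 11025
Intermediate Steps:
(5 + 100)² = 105² = 11025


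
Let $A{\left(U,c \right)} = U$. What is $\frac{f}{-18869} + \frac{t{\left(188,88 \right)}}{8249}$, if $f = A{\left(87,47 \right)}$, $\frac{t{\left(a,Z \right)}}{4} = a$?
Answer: $\frac{13471825}{155650381} \approx 0.086552$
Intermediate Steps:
$t{\left(a,Z \right)} = 4 a$
$f = 87$
$\frac{f}{-18869} + \frac{t{\left(188,88 \right)}}{8249} = \frac{87}{-18869} + \frac{4 \cdot 188}{8249} = 87 \left(- \frac{1}{18869}\right) + 752 \cdot \frac{1}{8249} = - \frac{87}{18869} + \frac{752}{8249} = \frac{13471825}{155650381}$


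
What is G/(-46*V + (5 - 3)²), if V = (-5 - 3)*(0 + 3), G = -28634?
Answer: -14317/554 ≈ -25.843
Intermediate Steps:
V = -24 (V = -8*3 = -24)
G/(-46*V + (5 - 3)²) = -28634/(-46*(-24) + (5 - 3)²) = -28634/(1104 + 2²) = -28634/(1104 + 4) = -28634/1108 = -28634*1/1108 = -14317/554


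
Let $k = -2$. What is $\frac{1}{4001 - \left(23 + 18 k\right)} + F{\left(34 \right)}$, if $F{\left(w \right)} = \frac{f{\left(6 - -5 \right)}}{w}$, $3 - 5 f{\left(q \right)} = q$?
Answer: $- \frac{15971}{341190} \approx -0.04681$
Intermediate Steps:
$f{\left(q \right)} = \frac{3}{5} - \frac{q}{5}$
$F{\left(w \right)} = - \frac{8}{5 w}$ ($F{\left(w \right)} = \frac{\frac{3}{5} - \frac{6 - -5}{5}}{w} = \frac{\frac{3}{5} - \frac{6 + 5}{5}}{w} = \frac{\frac{3}{5} - \frac{11}{5}}{w} = - \frac{8}{5 w}$)
$\frac{1}{4001 - \left(23 + 18 k\right)} + F{\left(34 \right)} = \frac{1}{4001 - -13} - \frac{8}{5 \cdot 34} = \frac{1}{4001 + \left(-23 + 36\right)} - \frac{4}{85} = \frac{1}{4001 + 13} - \frac{4}{85} = \frac{1}{4014} - \frac{4}{85} = - \frac{15971}{341190}$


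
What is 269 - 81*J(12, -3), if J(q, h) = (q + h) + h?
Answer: -217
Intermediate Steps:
J(q, h) = q + 2*h (J(q, h) = (h + q) + h = q + 2*h)
269 - 81*J(12, -3) = 269 - 81*(12 + 2*(-3)) = 269 - 81*(12 - 6) = 269 - 81*6 = 269 - 486 = -217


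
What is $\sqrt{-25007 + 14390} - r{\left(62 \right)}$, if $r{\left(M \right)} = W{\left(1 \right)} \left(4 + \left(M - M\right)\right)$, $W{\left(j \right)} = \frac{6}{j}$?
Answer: $-24 + i \sqrt{10617} \approx -24.0 + 103.04 i$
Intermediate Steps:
$r{\left(M \right)} = 24$ ($r{\left(M \right)} = \frac{6}{1} \left(4 + \left(M - M\right)\right) = 6 \cdot 1 \left(4 + 0\right) = 6 \cdot 4 = 24$)
$\sqrt{-25007 + 14390} - r{\left(62 \right)} = \sqrt{-25007 + 14390} - 24 = \sqrt{-10617} - 24 = i \sqrt{10617} - 24 = -24 + i \sqrt{10617}$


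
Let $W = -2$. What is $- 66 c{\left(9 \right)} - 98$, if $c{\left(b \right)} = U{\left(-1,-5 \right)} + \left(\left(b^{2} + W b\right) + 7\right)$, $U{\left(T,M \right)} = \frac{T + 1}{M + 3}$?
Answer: $-4718$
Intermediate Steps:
$U{\left(T,M \right)} = \frac{1 + T}{3 + M}$
$c{\left(b \right)} = 7 + b^{2} - 2 b$ ($c{\left(b \right)} = \frac{1 - 1}{3 - 5} + \left(\left(b^{2} - 2 b\right) + 7\right) = \frac{1}{-2} \cdot 0 + \left(7 + b^{2} - 2 b\right) = \left(- \frac{1}{2}\right) 0 + \left(7 + b^{2} - 2 b\right) = 0 + \left(7 + b^{2} - 2 b\right) = 7 + b^{2} - 2 b$)
$- 66 c{\left(9 \right)} - 98 = - 66 \left(7 + 9^{2} - 18\right) - 98 = - 66 \left(7 + 81 - 18\right) - 98 = \left(-66\right) 70 - 98 = -4620 - 98 = -4718$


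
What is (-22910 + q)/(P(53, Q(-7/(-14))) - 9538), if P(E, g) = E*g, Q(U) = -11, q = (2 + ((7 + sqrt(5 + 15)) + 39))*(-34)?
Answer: 24542/10121 + 68*sqrt(5)/10121 ≈ 2.4399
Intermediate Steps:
q = -1632 - 68*sqrt(5) (q = (2 + ((7 + sqrt(20)) + 39))*(-34) = (2 + ((7 + 2*sqrt(5)) + 39))*(-34) = (2 + (46 + 2*sqrt(5)))*(-34) = (48 + 2*sqrt(5))*(-34) = -1632 - 68*sqrt(5) ≈ -1784.1)
(-22910 + q)/(P(53, Q(-7/(-14))) - 9538) = (-22910 + (-1632 - 68*sqrt(5)))/(53*(-11) - 9538) = (-24542 - 68*sqrt(5))/(-583 - 9538) = (-24542 - 68*sqrt(5))/(-10121) = (-24542 - 68*sqrt(5))*(-1/10121) = 24542/10121 + 68*sqrt(5)/10121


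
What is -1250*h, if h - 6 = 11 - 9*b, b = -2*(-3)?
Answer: 46250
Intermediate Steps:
b = 6
h = -37 (h = 6 + (11 - 9*6) = 6 + (11 - 54) = 6 - 43 = -37)
-1250*h = -1250*(-37) = 46250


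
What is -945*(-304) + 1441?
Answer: 288721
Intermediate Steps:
-945*(-304) + 1441 = 287280 + 1441 = 288721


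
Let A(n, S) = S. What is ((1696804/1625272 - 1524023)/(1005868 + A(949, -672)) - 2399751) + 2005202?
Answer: -161145962845137185/408429228328 ≈ -3.9455e+5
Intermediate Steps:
((1696804/1625272 - 1524023)/(1005868 + A(949, -672)) - 2399751) + 2005202 = ((1696804/1625272 - 1524023)/(1005868 - 672) - 2399751) + 2005202 = ((1696804*(1/1625272) - 1524023)/1005196 - 2399751) + 2005202 = ((424201/406318 - 1524023)*(1/1005196) - 2399751) + 2005202 = (-619237553113/406318*1/1005196 - 2399751) + 2005202 = (-619237553113/408429228328 - 2399751) + 2005202 = -980129068346899441/408429228328 + 2005202 = -161145962845137185/408429228328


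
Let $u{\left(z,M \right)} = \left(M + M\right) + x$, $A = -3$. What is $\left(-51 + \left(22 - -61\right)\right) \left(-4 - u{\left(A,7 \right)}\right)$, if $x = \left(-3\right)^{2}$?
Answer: $-864$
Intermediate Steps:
$x = 9$
$u{\left(z,M \right)} = 9 + 2 M$ ($u{\left(z,M \right)} = \left(M + M\right) + 9 = 2 M + 9 = 9 + 2 M$)
$\left(-51 + \left(22 - -61\right)\right) \left(-4 - u{\left(A,7 \right)}\right) = \left(-51 + \left(22 - -61\right)\right) \left(-4 - \left(9 + 2 \cdot 7\right)\right) = \left(-51 + \left(22 + 61\right)\right) \left(-4 - \left(9 + 14\right)\right) = \left(-51 + 83\right) \left(-4 - 23\right) = 32 \left(-4 - 23\right) = 32 \left(-27\right) = -864$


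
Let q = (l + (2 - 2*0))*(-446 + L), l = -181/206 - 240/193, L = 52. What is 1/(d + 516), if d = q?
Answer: 19879/11214393 ≈ 0.0017726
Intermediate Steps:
l = -84373/39758 (l = -181*1/206 - 240*1/193 = -181/206 - 240/193 = -84373/39758 ≈ -2.1222)
q = 956829/19879 (q = (-84373/39758 + (2 - 2*0))*(-446 + 52) = (-84373/39758 + (2 + 0))*(-394) = (-84373/39758 + 2)*(-394) = -4857/39758*(-394) = 956829/19879 ≈ 48.133)
d = 956829/19879 ≈ 48.133
1/(d + 516) = 1/(956829/19879 + 516) = 1/(11214393/19879) = 19879/11214393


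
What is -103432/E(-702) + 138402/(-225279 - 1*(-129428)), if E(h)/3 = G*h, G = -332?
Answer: -13335453977/8377281549 ≈ -1.5919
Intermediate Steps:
E(h) = -996*h (E(h) = 3*(-332*h) = -996*h)
-103432/E(-702) + 138402/(-225279 - 1*(-129428)) = -103432/((-996*(-702))) + 138402/(-225279 - 1*(-129428)) = -103432/699192 + 138402/(-225279 + 129428) = -103432*1/699192 + 138402/(-95851) = -12929/87399 + 138402*(-1/95851) = -12929/87399 - 138402/95851 = -13335453977/8377281549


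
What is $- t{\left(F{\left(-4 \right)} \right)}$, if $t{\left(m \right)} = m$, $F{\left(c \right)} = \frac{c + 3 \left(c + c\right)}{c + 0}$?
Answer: $-7$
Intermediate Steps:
$F{\left(c \right)} = 7$ ($F{\left(c \right)} = \frac{c + 3 \cdot 2 c}{c} = \frac{c + 6 c}{c} = \frac{7 c}{c} = 7$)
$- t{\left(F{\left(-4 \right)} \right)} = \left(-1\right) 7 = -7$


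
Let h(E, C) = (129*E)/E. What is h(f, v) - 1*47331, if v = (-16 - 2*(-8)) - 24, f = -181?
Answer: -47202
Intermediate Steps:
v = -24 (v = (-16 + 16) - 24 = 0 - 24 = -24)
h(E, C) = 129
h(f, v) - 1*47331 = 129 - 1*47331 = 129 - 47331 = -47202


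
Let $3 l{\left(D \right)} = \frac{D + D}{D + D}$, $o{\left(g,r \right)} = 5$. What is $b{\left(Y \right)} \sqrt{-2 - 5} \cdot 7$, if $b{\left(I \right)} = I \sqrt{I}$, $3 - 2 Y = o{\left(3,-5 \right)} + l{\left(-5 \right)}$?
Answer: $\frac{343 \sqrt{6}}{36} \approx 23.338$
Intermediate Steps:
$l{\left(D \right)} = \frac{1}{3}$ ($l{\left(D \right)} = \frac{\left(D + D\right) \frac{1}{D + D}}{3} = \frac{2 D \frac{1}{2 D}}{3} = \frac{1}{3} \cdot 1 = \frac{1}{3}$)
$Y = - \frac{7}{6}$ ($Y = \frac{3}{2} - \frac{5 + \frac{1}{3}}{2} = \frac{3}{2} - \frac{8}{3} = - \frac{7}{6} \approx -1.1667$)
$b{\left(I \right)} = I^{\frac{3}{2}}$
$b{\left(Y \right)} \sqrt{-2 - 5} \cdot 7 = \left(- \frac{7}{6}\right)^{\frac{3}{2}} \sqrt{-2 - 5} \cdot 7 = - \frac{7 i \sqrt{42}}{36} \sqrt{-7} \cdot 7 = - \frac{7 i \sqrt{42}}{36} i \sqrt{7} \cdot 7 = - \frac{7 i \sqrt{42}}{36} \cdot 7 i \sqrt{7} = \frac{343 \sqrt{6}}{36}$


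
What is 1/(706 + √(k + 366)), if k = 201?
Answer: 706/497869 - 9*√7/497869 ≈ 0.0013702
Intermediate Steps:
1/(706 + √(k + 366)) = 1/(706 + √(201 + 366)) = 1/(706 + √567) = 1/(706 + 9*√7)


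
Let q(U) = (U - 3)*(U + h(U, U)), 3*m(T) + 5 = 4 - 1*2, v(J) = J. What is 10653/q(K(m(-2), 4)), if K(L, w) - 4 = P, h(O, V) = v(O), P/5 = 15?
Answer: 10653/12008 ≈ 0.88716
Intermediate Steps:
m(T) = -1 (m(T) = -5/3 + (4 - 1*2)/3 = -5/3 + (4 - 2)/3 = -5/3 + (⅓)*2 = -5/3 + ⅔ = -1)
P = 75 (P = 5*15 = 75)
h(O, V) = O
K(L, w) = 79 (K(L, w) = 4 + 75 = 79)
q(U) = 2*U*(-3 + U) (q(U) = (U - 3)*(U + U) = (-3 + U)*(2*U) = 2*U*(-3 + U))
10653/q(K(m(-2), 4)) = 10653/((2*79*(-3 + 79))) = 10653/((2*79*76)) = 10653/12008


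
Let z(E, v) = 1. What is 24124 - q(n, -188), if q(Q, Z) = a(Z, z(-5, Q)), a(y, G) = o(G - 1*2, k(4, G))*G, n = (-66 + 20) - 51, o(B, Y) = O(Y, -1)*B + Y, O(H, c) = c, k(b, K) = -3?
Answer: 24126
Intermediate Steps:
o(B, Y) = Y - B (o(B, Y) = -B + Y = Y - B)
n = -97 (n = -46 - 51 = -97)
a(y, G) = G*(-1 - G) (a(y, G) = (-3 - (G - 1*2))*G = (-3 - (G - 2))*G = (-3 - (-2 + G))*G = (-3 + (2 - G))*G = (-1 - G)*G = G*(-1 - G))
q(Q, Z) = -2 (q(Q, Z) = 1*(-1 - 1*1) = 1*(-1 - 1) = 1*(-2) = -2)
24124 - q(n, -188) = 24124 - 1*(-2) = 24124 + 2 = 24126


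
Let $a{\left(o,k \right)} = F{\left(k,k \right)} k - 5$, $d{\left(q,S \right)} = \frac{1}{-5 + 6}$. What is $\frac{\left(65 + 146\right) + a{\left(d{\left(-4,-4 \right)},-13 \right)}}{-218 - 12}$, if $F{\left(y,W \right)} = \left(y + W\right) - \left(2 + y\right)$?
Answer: $- \frac{401}{230} \approx -1.7435$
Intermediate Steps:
$F{\left(y,W \right)} = -2 + W$ ($F{\left(y,W \right)} = \left(W + y\right) - \left(2 + y\right) = -2 + W$)
$d{\left(q,S \right)} = 1$ ($d{\left(q,S \right)} = 1^{-1} = 1$)
$a{\left(o,k \right)} = -5 + k \left(-2 + k\right)$ ($a{\left(o,k \right)} = \left(-2 + k\right) k - 5 = k \left(-2 + k\right) - 5 = -5 + k \left(-2 + k\right)$)
$\frac{\left(65 + 146\right) + a{\left(d{\left(-4,-4 \right)},-13 \right)}}{-218 - 12} = \frac{\left(65 + 146\right) - \left(5 + 13 \left(-2 - 13\right)\right)}{-218 - 12} = \frac{211 - -190}{-230} = \left(211 + \left(-5 + 195\right)\right) \left(- \frac{1}{230}\right) = \left(211 + 190\right) \left(- \frac{1}{230}\right) = 401 \left(- \frac{1}{230}\right) = - \frac{401}{230}$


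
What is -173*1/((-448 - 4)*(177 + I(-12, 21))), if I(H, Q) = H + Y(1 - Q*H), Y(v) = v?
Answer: 173/188936 ≈ 0.00091565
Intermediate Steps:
I(H, Q) = 1 + H - H*Q (I(H, Q) = H + (1 - Q*H) = H + (1 - H*Q) = 1 + H - H*Q)
-173*1/((-448 - 4)*(177 + I(-12, 21))) = -173*1/((-448 - 4)*(177 + (1 - 12 - 1*(-12)*21))) = -173*(-1/(452*(177 + (1 - 12 + 252)))) = -173*(-1/(452*(177 + 241))) = -173/(418*(-452)) = -173/(-188936) = -173*(-1/188936) = 173/188936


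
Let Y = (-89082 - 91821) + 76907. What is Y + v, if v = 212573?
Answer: 108577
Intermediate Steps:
Y = -103996 (Y = -180903 + 76907 = -103996)
Y + v = -103996 + 212573 = 108577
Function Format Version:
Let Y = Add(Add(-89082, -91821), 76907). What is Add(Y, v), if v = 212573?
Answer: 108577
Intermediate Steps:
Y = -103996 (Y = Add(-180903, 76907) = -103996)
Add(Y, v) = Add(-103996, 212573) = 108577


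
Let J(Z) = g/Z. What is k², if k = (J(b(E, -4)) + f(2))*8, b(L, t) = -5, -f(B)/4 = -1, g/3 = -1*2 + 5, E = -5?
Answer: 7744/25 ≈ 309.76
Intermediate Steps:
g = 9 (g = 3*(-1*2 + 5) = 3*(-2 + 5) = 3*3 = 9)
f(B) = 4 (f(B) = -4*(-1) = 4)
J(Z) = 9/Z
k = 88/5 (k = (9/(-5) + 4)*8 = (9*(-⅕) + 4)*8 = (-9/5 + 4)*8 = (11/5)*8 = 88/5 ≈ 17.600)
k² = (88/5)² = 7744/25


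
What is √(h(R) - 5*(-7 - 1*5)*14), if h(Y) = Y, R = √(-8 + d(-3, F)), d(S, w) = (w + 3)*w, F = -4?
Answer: √(840 + 2*I) ≈ 28.983 + 0.0345*I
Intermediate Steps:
d(S, w) = w*(3 + w) (d(S, w) = (3 + w)*w = w*(3 + w))
R = 2*I (R = √(-8 - 4*(3 - 4)) = √(-8 - 4*(-1)) = √(-8 + 4) = √(-4) = 2*I ≈ 2.0*I)
√(h(R) - 5*(-7 - 1*5)*14) = √(2*I - 5*(-7 - 1*5)*14) = √(2*I - 5*(-7 - 5)*14) = √(2*I - 5*(-12)*14) = √(2*I + 60*14) = √(2*I + 840) = √(840 + 2*I)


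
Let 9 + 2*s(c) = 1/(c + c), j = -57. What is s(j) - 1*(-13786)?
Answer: 3142181/228 ≈ 13782.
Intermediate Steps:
s(c) = -9/2 + 1/(4*c) (s(c) = -9/2 + 1/(2*(c + c)) = -9/2 + 1/(2*((2*c))) = -9/2 + (1/(2*c))/2 = -9/2 + 1/(4*c))
s(j) - 1*(-13786) = (1/4)*(1 - 18*(-57))/(-57) - 1*(-13786) = (1/4)*(-1/57)*(1 + 1026) + 13786 = (1/4)*(-1/57)*1027 + 13786 = -1027/228 + 13786 = 3142181/228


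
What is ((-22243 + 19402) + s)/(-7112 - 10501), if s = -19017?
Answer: 7286/5871 ≈ 1.2410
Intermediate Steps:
((-22243 + 19402) + s)/(-7112 - 10501) = ((-22243 + 19402) - 19017)/(-7112 - 10501) = (-2841 - 19017)/(-17613) = -21858*(-1/17613) = 7286/5871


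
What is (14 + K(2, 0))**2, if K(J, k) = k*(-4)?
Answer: 196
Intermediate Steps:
K(J, k) = -4*k
(14 + K(2, 0))**2 = (14 - 4*0)**2 = (14 + 0)**2 = 14**2 = 196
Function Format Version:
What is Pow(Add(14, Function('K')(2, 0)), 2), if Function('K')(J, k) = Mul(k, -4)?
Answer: 196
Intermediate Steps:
Function('K')(J, k) = Mul(-4, k)
Pow(Add(14, Function('K')(2, 0)), 2) = Pow(Add(14, Mul(-4, 0)), 2) = Pow(Add(14, 0), 2) = Pow(14, 2) = 196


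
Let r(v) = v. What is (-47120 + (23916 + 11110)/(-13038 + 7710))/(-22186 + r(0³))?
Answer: 125545193/59103504 ≈ 2.1242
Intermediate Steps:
(-47120 + (23916 + 11110)/(-13038 + 7710))/(-22186 + r(0³)) = (-47120 + (23916 + 11110)/(-13038 + 7710))/(-22186 + 0³) = (-47120 + 35026/(-5328))/(-22186 + 0) = (-47120 + 35026*(-1/5328))/(-22186) = (-47120 - 17513/2664)*(-1/22186) = -125545193/2664*(-1/22186) = 125545193/59103504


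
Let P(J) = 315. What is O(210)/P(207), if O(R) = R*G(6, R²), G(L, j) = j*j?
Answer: 1296540000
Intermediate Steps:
G(L, j) = j²
O(R) = R⁵ (O(R) = R*(R²)² = R*R⁴ = R⁵)
O(210)/P(207) = 210⁵/315 = 408410100000*(1/315) = 1296540000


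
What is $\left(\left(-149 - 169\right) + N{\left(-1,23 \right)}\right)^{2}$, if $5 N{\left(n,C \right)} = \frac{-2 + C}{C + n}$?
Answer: $\frac{1222131681}{12100} \approx 1.01 \cdot 10^{5}$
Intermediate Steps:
$N{\left(n,C \right)} = \frac{-2 + C}{5 \left(C + n\right)}$ ($N{\left(n,C \right)} = \frac{\left(-2 + C\right) \frac{1}{C + n}}{5} = \frac{\frac{1}{C + n} \left(-2 + C\right)}{5} = \frac{-2 + C}{5 \left(C + n\right)}$)
$\left(\left(-149 - 169\right) + N{\left(-1,23 \right)}\right)^{2} = \left(\left(-149 - 169\right) + \frac{-2 + 23}{5 \left(23 - 1\right)}\right)^{2} = \left(-318 + \frac{1}{5} \cdot \frac{1}{22} \cdot 21\right)^{2} = \left(-318 + \frac{21}{110}\right)^{2} = \left(- \frac{34959}{110}\right)^{2} = \frac{1222131681}{12100}$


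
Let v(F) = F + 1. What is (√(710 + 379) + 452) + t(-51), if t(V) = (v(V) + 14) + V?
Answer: 398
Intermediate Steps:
v(F) = 1 + F
t(V) = 15 + 2*V (t(V) = ((1 + V) + 14) + V = (15 + V) + V = 15 + 2*V)
(√(710 + 379) + 452) + t(-51) = (√(710 + 379) + 452) + (15 + 2*(-51)) = (√1089 + 452) + (15 - 102) = (33 + 452) - 87 = 485 - 87 = 398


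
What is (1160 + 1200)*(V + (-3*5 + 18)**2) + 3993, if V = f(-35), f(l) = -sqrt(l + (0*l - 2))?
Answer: 25233 - 2360*I*sqrt(37) ≈ 25233.0 - 14355.0*I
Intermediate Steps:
f(l) = -sqrt(-2 + l) (f(l) = -sqrt(l + (0 - 2)) = -sqrt(l - 2) = -sqrt(-2 + l))
V = -I*sqrt(37) (V = -sqrt(-2 - 35) = -sqrt(-37) = -I*sqrt(37) ≈ -6.0828*I)
(1160 + 1200)*(V + (-3*5 + 18)**2) + 3993 = (1160 + 1200)*(-I*sqrt(37) + (-3*5 + 18)**2) + 3993 = 2360*(-I*sqrt(37) + (-15 + 18)**2) + 3993 = 2360*(-I*sqrt(37) + 3**2) + 3993 = 2360*(-I*sqrt(37) + 9) + 3993 = 2360*(9 - I*sqrt(37)) + 3993 = (21240 - 2360*I*sqrt(37)) + 3993 = 25233 - 2360*I*sqrt(37)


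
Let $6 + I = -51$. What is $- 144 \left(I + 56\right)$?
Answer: $144$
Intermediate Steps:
$I = -57$ ($I = -6 - 51 = -57$)
$- 144 \left(I + 56\right) = - 144 \left(-57 + 56\right) = \left(-144\right) \left(-1\right) = 144$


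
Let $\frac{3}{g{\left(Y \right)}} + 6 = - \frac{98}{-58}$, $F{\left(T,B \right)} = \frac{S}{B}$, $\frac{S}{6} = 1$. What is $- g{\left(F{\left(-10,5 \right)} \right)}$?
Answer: $\frac{87}{125} \approx 0.696$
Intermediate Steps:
$S = 6$ ($S = 6 \cdot 1 = 6$)
$F{\left(T,B \right)} = \frac{6}{B}$
$g{\left(Y \right)} = - \frac{87}{125}$ ($g{\left(Y \right)} = \frac{3}{-6 - \frac{98}{-58}} = \frac{3}{-6 - - \frac{49}{29}} = \frac{3}{-6 + \frac{49}{29}} = \frac{3}{- \frac{125}{29}} = 3 \left(- \frac{29}{125}\right) = - \frac{87}{125}$)
$- g{\left(F{\left(-10,5 \right)} \right)} = \left(-1\right) \left(- \frac{87}{125}\right) = \frac{87}{125}$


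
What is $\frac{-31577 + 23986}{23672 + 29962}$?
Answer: $- \frac{7591}{53634} \approx -0.14153$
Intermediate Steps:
$\frac{-31577 + 23986}{23672 + 29962} = - \frac{7591}{53634}$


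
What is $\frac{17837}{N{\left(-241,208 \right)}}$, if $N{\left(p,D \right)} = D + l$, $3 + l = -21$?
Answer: $\frac{17837}{184} \approx 96.94$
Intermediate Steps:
$l = -24$ ($l = -3 - 21 = -24$)
$N{\left(p,D \right)} = -24 + D$ ($N{\left(p,D \right)} = D - 24 = -24 + D$)
$\frac{17837}{N{\left(-241,208 \right)}} = \frac{17837}{-24 + 208} = \frac{17837}{184}$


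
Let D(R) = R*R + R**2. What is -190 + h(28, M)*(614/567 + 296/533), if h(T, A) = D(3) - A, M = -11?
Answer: -43062364/302211 ≈ -142.49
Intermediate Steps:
D(R) = 2*R**2 (D(R) = R**2 + R**2 = 2*R**2)
h(T, A) = 18 - A (h(T, A) = 2*3**2 - A = 2*9 - A = 18 - A)
-190 + h(28, M)*(614/567 + 296/533) = -190 + (18 - 1*(-11))*(614/567 + 296/533) = -190 + (18 + 11)*(614*(1/567) + 296*(1/533)) = -190 + 29*(614/567 + 296/533) = -190 + 29*(495094/302211) = -190 + 14357726/302211 = -43062364/302211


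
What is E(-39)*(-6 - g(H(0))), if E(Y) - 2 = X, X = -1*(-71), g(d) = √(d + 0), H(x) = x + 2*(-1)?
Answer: -438 - 73*I*√2 ≈ -438.0 - 103.24*I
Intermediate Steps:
H(x) = -2 + x (H(x) = x - 2 = -2 + x)
g(d) = √d
X = 71
E(Y) = 73 (E(Y) = 2 + 71 = 73)
E(-39)*(-6 - g(H(0))) = 73*(-6 - √(-2 + 0)) = 73*(-6 - √(-2)) = 73*(-6 - I*√2) = -438 - 73*I*√2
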